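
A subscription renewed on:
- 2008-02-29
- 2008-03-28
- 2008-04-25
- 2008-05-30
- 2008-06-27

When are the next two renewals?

2008-07-25, 2008-08-29

All Fridays; the gaps (28, 28, 35, 28) vary with month length.
This is the last Friday of each month.
July 2008 ends with Friday 2008-07-25.
August 2008 ends with Friday 2008-08-29.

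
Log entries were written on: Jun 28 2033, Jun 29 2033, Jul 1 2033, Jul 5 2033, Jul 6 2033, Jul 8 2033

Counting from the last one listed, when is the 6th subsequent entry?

Every event lands on a Tuesday or Wednesday or Friday (gaps cycle 1, 2, 4, 1, 2).
So the schedule is: every Tuesday, Wednesday and Friday.
The following Tuesday is Jul 12 2033.
The following Wednesday is Jul 13 2033.
Next Friday: Jul 15 2033.
The following Tuesday is Jul 19 2033.
The following Wednesday is Jul 20 2033.
The following Friday is Jul 22 2033.

Jul 22 2033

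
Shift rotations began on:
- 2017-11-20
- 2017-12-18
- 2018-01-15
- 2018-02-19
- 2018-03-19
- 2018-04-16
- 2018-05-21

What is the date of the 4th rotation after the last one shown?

All dates are Mondays, 28, 28, 35, 28, 28, 35 days apart.
Specifically, the 3rd Monday of each month.
June 2018 — 3rd Monday is 2018-06-18.
3rd Monday of July 2018: 2018-07-16.
August 2018 — 3rd Monday is 2018-08-20.
September 2018 — 3rd Monday is 2018-09-17.

2018-09-17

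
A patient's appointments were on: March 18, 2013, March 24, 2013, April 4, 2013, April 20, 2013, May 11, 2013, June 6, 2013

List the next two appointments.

Gaps: 6, 11, 16, 21, 26 days — each gap is 5 larger than the previous one.
Next gap: 31 days. June 6, 2013 + 31 days = July 7, 2013.
Next gap: 36 days. July 7, 2013 + 36 days = August 12, 2013.

July 7, 2013; August 12, 2013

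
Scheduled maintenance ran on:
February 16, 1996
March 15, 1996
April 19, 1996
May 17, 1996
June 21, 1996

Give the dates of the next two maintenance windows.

Gaps: 28, 35, 28, 35 days — a mix of 28 and 35. Every date is a Friday.
Each is the 3rd Friday of its month.
3rd Friday of July 1996: July 19, 1996.
August 1996 — 3rd Friday is August 16, 1996.

July 19, 1996; August 16, 1996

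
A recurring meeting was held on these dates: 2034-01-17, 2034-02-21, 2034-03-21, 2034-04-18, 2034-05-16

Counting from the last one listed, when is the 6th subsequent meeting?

These are Tuesdays at 28- or 35-day spacing (35, 28, 28, 28).
The pattern: 3rd Tuesday of the month.
June 2034 — 3rd Tuesday is 2034-06-20.
July 2034 — 3rd Tuesday is 2034-07-18.
3rd Tuesday of August 2034: 2034-08-15.
September 2034 — 3rd Tuesday is 2034-09-19.
October 2034 — 3rd Tuesday is 2034-10-17.
3rd Tuesday of November 2034: 2034-11-21.

2034-11-21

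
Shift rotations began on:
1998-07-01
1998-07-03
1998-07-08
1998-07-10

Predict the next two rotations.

1998-07-15, 1998-07-17

Every event lands on a Wednesday or Friday (gaps cycle 2, 5, 2).
So the schedule is: every Wednesday and Friday.
The following Wednesday is 1998-07-15.
Next Friday: 1998-07-17.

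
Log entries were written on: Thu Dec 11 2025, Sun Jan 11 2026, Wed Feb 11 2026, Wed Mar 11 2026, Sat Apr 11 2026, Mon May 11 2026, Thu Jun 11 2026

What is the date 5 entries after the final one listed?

Wed Nov 11 2026

Gaps: 31, 31, 28, 31, 30, 31 days — not constant. Every event is on the 11th of the month.
Pattern: the 11th of each month.
Next: July 2026 → Sat Jul 11 2026.
Next: August 2026 → Tue Aug 11 2026.
September 2026: Fri Sep 11 2026.
Next: October 2026 → Sun Oct 11 2026.
November 2026: Wed Nov 11 2026.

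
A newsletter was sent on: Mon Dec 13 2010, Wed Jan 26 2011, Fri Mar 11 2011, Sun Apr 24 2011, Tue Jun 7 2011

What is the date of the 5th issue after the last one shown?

Gaps between consecutive events: 44, 44, 44, 44 days — a constant 44-day interval.
Tue Jun 7 2011 + 44 days = Thu Jul 21 2011.
Thu Jul 21 2011 + 44 days = Sat Sep 3 2011.
Sat Sep 3 2011 + 44 days = Mon Oct 17 2011.
Mon Oct 17 2011 + 44 days = Wed Nov 30 2011.
Wed Nov 30 2011 + 44 days = Fri Jan 13 2012.

Fri Jan 13 2012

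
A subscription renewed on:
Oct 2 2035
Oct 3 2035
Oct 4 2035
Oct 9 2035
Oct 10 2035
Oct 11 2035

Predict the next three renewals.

Oct 16 2035, Oct 17 2035, Oct 18 2035

The gap pattern 1, 1, 5, 1, 1 repeats every 3 events.
These are the Tuesdays, Wednesdays and Thursdays of each week.
Next Tuesday: Oct 16 2035.
Next Wednesday: Oct 17 2035.
Next Thursday: Oct 18 2035.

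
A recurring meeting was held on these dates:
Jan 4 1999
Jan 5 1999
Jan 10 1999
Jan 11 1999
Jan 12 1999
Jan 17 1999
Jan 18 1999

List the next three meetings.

The gap pattern 1, 5, 1, 1, 5, 1 repeats every 3 events.
These are the Mondays, Tuesdays and Sundays of each week.
Next Tuesday: Jan 19 1999.
The following Sunday is Jan 24 1999.
The following Monday is Jan 25 1999.

Jan 19 1999, Jan 24 1999, Jan 25 1999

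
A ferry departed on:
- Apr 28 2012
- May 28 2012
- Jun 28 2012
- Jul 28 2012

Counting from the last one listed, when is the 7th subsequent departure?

The day-of-month is always 28 (30, 31, 30 days between events).
So this recurs on the 28th of each month.
Next: August 2012 → Aug 28 2012.
Next: September 2012 → Sep 28 2012.
October 2012: Oct 28 2012.
November 2012: Nov 28 2012.
December 2012: Dec 28 2012.
January 2013: Jan 28 2013.
Next: February 2013 → Feb 28 2013.

Feb 28 2013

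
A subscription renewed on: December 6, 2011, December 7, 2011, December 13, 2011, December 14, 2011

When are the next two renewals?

Every event lands on a Tuesday or Wednesday (gaps cycle 1, 6, 1).
So the schedule is: every Tuesday and Wednesday.
Next Tuesday: December 20, 2011.
The following Wednesday is December 21, 2011.

December 20, 2011; December 21, 2011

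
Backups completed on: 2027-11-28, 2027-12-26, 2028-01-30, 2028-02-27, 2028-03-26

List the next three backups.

2028-04-30, 2028-05-28, 2028-06-25

These are Sundays with 28, 35, 28, 28-day gaps.
Each is the final Sunday of its month — 2028-01-30 is past the 28th, so '4th Sunday' doesn't fit.
April 2028 ends with Sunday 2028-04-30.
May 2028 ends with Sunday 2028-05-28.
Last Sunday of June 2028: 2028-06-25.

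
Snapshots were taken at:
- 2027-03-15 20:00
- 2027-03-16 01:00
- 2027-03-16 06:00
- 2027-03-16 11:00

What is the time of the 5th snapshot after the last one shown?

Gaps: 5, 5, 5 hours — each event is 5 hours after the previous one.
2027-03-16 11:00 + 5 h = 2027-03-16 16:00.
2027-03-16 16:00 + 5 h = 2027-03-16 21:00.
2027-03-16 21:00 + 5 h = 2027-03-17 02:00.
2027-03-17 02:00 + 5 h = 2027-03-17 07:00.
2027-03-17 07:00 + 5 h = 2027-03-17 12:00.

2027-03-17 12:00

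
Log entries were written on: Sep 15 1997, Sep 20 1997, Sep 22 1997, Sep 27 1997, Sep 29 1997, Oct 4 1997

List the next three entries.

Oct 6 1997, Oct 11 1997, Oct 13 1997

Every event lands on a Monday or Saturday (gaps cycle 5, 2, 5, 2, 5).
So the schedule is: every Monday and Saturday.
Next Monday: Oct 6 1997.
The following Saturday is Oct 11 1997.
The following Monday is Oct 13 1997.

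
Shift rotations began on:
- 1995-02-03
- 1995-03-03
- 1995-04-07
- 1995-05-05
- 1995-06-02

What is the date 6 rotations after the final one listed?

1995-12-01

Gaps: 28, 35, 28, 28 days — a mix of 28 and 35. Every date is a Friday.
Each is the 1st Friday of its month.
July 1995 — 1st Friday is 1995-07-07.
1st Friday of August 1995: 1995-08-04.
September 1995 — 1st Friday is 1995-09-01.
1st Friday of October 1995: 1995-10-06.
November 1995 — 1st Friday is 1995-11-03.
1st Friday of December 1995: 1995-12-01.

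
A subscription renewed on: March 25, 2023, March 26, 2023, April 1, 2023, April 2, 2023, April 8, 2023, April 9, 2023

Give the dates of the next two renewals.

April 15, 2023; April 16, 2023

Every event lands on a Saturday or Sunday (gaps cycle 1, 6, 1, 6, 1).
So the schedule is: every Saturday and Sunday.
The following Saturday is April 15, 2023.
The following Sunday is April 16, 2023.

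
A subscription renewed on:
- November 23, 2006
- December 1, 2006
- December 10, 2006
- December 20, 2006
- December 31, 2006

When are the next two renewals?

January 12, 2007; January 25, 2007

Gaps: 8, 9, 10, 11 days — each gap is 1 larger than the previous one.
Next gap: 12 days. December 31, 2006 + 12 days = January 12, 2007.
Next gap: 13 days. January 12, 2007 + 13 days = January 25, 2007.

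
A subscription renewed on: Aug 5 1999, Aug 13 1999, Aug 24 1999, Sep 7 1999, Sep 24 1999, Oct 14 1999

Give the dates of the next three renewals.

Nov 6 1999, Dec 2 1999, Dec 31 1999

Intervals are 8, 11, 14, 17, 20 days — an arithmetic progression with common difference 3.
Next gap: 23 days. Oct 14 1999 + 23 days = Nov 6 1999.
Next gap: 26 days. Nov 6 1999 + 26 days = Dec 2 1999.
Next gap: 29 days. Dec 2 1999 + 29 days = Dec 31 1999.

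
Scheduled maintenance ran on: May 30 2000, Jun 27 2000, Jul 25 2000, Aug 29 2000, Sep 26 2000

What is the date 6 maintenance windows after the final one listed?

All Tuesdays; the gaps (28, 28, 35, 28) vary with month length.
This is the last Tuesday of each month.
Last Tuesday of October 2000: Oct 31 2000.
November 2000 ends with Tuesday Nov 28 2000.
December 2000 ends with Tuesday Dec 26 2000.
January 2001 ends with Tuesday Jan 30 2001.
Last Tuesday of February 2001: Feb 27 2001.
March 2001 ends with Tuesday Mar 27 2001.

Mar 27 2001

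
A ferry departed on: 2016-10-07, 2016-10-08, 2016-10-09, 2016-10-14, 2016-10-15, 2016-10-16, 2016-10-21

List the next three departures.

Every event lands on a Friday or Saturday or Sunday (gaps cycle 1, 1, 5, 1, 1, 5).
So the schedule is: every Friday, Saturday and Sunday.
The following Saturday is 2016-10-22.
The following Sunday is 2016-10-23.
Next Friday: 2016-10-28.

2016-10-22, 2016-10-23, 2016-10-28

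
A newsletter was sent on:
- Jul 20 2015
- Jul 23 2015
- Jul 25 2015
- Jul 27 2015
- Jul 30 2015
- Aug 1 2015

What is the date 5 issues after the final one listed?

Aug 13 2015

Gaps: 3, 2, 2, 3, 2 days — not constant, but cyclic with period 3.
The events fall on every Monday, Thursday and Saturday.
The following Monday is Aug 3 2015.
Next Thursday: Aug 6 2015.
The following Saturday is Aug 8 2015.
Next Monday: Aug 10 2015.
The following Thursday is Aug 13 2015.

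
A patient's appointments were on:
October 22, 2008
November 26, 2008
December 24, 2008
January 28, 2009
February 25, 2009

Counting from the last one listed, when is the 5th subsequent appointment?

All dates are Wednesdays, 35, 28, 35, 28 days apart.
Specifically, the 4th Wednesday of each month.
4th Wednesday of March 2009: March 25, 2009.
April 2009 — 4th Wednesday is April 22, 2009.
4th Wednesday of May 2009: May 27, 2009.
4th Wednesday of June 2009: June 24, 2009.
4th Wednesday of July 2009: July 22, 2009.

July 22, 2009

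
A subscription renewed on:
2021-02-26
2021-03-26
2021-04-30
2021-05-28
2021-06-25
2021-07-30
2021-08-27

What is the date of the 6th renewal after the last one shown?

Every date is a Friday; gaps 28, 35, 28, 28, 35, 28 days.
Each is the last Friday of its month (at least one falls on the 29th or later, ruling out '4th Friday').
September 2021 ends with Friday 2021-09-24.
Last Friday of October 2021: 2021-10-29.
Last Friday of November 2021: 2021-11-26.
December 2021 ends with Friday 2021-12-31.
January 2022 ends with Friday 2022-01-28.
Last Friday of February 2022: 2022-02-25.

2022-02-25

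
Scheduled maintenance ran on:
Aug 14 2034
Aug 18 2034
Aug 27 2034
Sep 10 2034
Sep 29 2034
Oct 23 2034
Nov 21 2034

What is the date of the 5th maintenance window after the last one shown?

Jun 29 2035

Intervals are 4, 9, 14, 19, 24, 29 days — an arithmetic progression with common difference 5.
Next gap: 34 days. Nov 21 2034 + 34 days = Dec 25 2034.
Next gap: 39 days. Dec 25 2034 + 39 days = Feb 2 2035.
Next gap: 44 days. Feb 2 2035 + 44 days = Mar 18 2035.
Next gap: 49 days. Mar 18 2035 + 49 days = May 6 2035.
Next gap: 54 days. May 6 2035 + 54 days = Jun 29 2035.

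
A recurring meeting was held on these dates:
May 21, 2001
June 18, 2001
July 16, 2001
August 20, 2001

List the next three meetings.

September 17, 2001; October 15, 2001; November 19, 2001

All dates are Mondays, 28, 28, 35 days apart.
Specifically, the 3rd Monday of each month.
September 2001 — 3rd Monday is September 17, 2001.
3rd Monday of October 2001: October 15, 2001.
November 2001 — 3rd Monday is November 19, 2001.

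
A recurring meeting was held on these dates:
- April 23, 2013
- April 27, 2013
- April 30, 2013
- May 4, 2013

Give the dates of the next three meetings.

May 7, 2013; May 11, 2013; May 14, 2013

Every event lands on a Tuesday or Saturday (gaps cycle 4, 3, 4).
So the schedule is: every Tuesday and Saturday.
The following Tuesday is May 7, 2013.
The following Saturday is May 11, 2013.
The following Tuesday is May 14, 2013.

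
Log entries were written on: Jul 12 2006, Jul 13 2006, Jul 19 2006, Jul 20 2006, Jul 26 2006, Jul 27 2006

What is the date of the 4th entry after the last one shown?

Every event lands on a Wednesday or Thursday (gaps cycle 1, 6, 1, 6, 1).
So the schedule is: every Wednesday and Thursday.
The following Wednesday is Aug 2 2006.
The following Thursday is Aug 3 2006.
The following Wednesday is Aug 9 2006.
The following Thursday is Aug 10 2006.

Aug 10 2006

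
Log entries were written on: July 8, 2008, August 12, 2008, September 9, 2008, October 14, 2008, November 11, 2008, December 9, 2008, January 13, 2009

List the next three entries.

These are Tuesdays at 28- or 35-day spacing (35, 28, 35, 28, 28, 35).
The pattern: 2nd Tuesday of the month.
2nd Tuesday of February 2009: February 10, 2009.
March 2009 — 2nd Tuesday is March 10, 2009.
2nd Tuesday of April 2009: April 14, 2009.

February 10, 2009; March 10, 2009; April 14, 2009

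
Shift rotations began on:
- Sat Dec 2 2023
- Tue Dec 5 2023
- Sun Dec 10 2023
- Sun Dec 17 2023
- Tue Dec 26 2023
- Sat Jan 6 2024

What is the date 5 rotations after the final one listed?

Sun Mar 31 2024

Gaps: 3, 5, 7, 9, 11 days — each gap is 2 larger than the previous one.
Next gap: 13 days. Sat Jan 6 2024 + 13 days = Fri Jan 19 2024.
Next gap: 15 days. Fri Jan 19 2024 + 15 days = Sat Feb 3 2024.
Next gap: 17 days. Sat Feb 3 2024 + 17 days = Tue Feb 20 2024.
Next gap: 19 days. Tue Feb 20 2024 + 19 days = Sun Mar 10 2024.
Next gap: 21 days. Sun Mar 10 2024 + 21 days = Sun Mar 31 2024.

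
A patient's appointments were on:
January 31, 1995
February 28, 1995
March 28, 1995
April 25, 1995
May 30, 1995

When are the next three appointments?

June 27, 1995; July 25, 1995; August 29, 1995

These are Tuesdays with 28, 28, 28, 35-day gaps.
Each is the final Tuesday of its month — January 31, 1995 is past the 28th, so '4th Tuesday' doesn't fit.
June 1995 ends with Tuesday June 27, 1995.
Last Tuesday of July 1995: July 25, 1995.
Last Tuesday of August 1995: August 29, 1995.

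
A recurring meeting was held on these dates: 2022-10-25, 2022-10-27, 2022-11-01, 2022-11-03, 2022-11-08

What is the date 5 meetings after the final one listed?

The gap pattern 2, 5, 2, 5 repeats every 2 events.
These are the Tuesdays and Thursdays of each week.
The following Thursday is 2022-11-10.
Next Tuesday: 2022-11-15.
Next Thursday: 2022-11-17.
Next Tuesday: 2022-11-22.
The following Thursday is 2022-11-24.

2022-11-24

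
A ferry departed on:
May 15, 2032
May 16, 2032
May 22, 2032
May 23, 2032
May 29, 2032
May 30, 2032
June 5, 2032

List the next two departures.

Every event lands on a Saturday or Sunday (gaps cycle 1, 6, 1, 6, 1, 6).
So the schedule is: every Saturday and Sunday.
The following Sunday is June 6, 2032.
The following Saturday is June 12, 2032.

June 6, 2032; June 12, 2032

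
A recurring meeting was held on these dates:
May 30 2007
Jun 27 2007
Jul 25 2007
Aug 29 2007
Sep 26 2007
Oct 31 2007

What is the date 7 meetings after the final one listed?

All Wednesdays; the gaps (28, 28, 35, 28, 35) vary with month length.
This is the last Wednesday of each month.
Last Wednesday of November 2007: Nov 28 2007.
December 2007 ends with Wednesday Dec 26 2007.
Last Wednesday of January 2008: Jan 30 2008.
February 2008 ends with Wednesday Feb 27 2008.
Last Wednesday of March 2008: Mar 26 2008.
April 2008 ends with Wednesday Apr 30 2008.
May 2008 ends with Wednesday May 28 2008.

May 28 2008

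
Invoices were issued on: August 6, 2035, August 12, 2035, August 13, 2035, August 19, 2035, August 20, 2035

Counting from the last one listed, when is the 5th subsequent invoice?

Gaps: 6, 1, 6, 1 days — not constant, but cyclic with period 2.
The events fall on every Monday and Sunday.
The following Sunday is August 26, 2035.
The following Monday is August 27, 2035.
The following Sunday is September 2, 2035.
The following Monday is September 3, 2035.
The following Sunday is September 9, 2035.

September 9, 2035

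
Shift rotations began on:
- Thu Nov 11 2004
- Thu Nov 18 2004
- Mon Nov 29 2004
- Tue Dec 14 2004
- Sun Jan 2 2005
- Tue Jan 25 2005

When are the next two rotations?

Mon Feb 21 2005, Thu Mar 24 2005

The spacing grows by 4 each time: 7, 11, 15, 19, 23 days.
Next gap: 27 days. Tue Jan 25 2005 + 27 days = Mon Feb 21 2005.
Next gap: 31 days. Mon Feb 21 2005 + 31 days = Thu Mar 24 2005.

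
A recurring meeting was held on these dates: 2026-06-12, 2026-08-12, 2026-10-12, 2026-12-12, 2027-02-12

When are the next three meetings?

2027-04-12, 2027-06-12, 2027-08-12

The day-of-month is always 12 (61, 61, 61, 62 days between events).
So this recurs on the 12th of every 2 months.
April 2027: 2027-04-12.
Next: June 2027 → 2027-06-12.
August 2027: 2027-08-12.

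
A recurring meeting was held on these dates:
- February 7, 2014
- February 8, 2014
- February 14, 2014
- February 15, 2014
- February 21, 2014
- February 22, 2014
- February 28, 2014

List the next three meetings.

Gaps: 1, 6, 1, 6, 1, 6 days — not constant, but cyclic with period 2.
The events fall on every Friday and Saturday.
The following Saturday is March 1, 2014.
Next Friday: March 7, 2014.
Next Saturday: March 8, 2014.

March 1, 2014; March 7, 2014; March 8, 2014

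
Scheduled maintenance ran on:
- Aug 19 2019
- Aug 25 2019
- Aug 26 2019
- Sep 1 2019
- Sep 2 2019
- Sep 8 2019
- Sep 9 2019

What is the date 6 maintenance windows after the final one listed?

Sep 30 2019

Every event lands on a Monday or Sunday (gaps cycle 6, 1, 6, 1, 6, 1).
So the schedule is: every Monday and Sunday.
The following Sunday is Sep 15 2019.
Next Monday: Sep 16 2019.
Next Sunday: Sep 22 2019.
Next Monday: Sep 23 2019.
The following Sunday is Sep 29 2019.
The following Monday is Sep 30 2019.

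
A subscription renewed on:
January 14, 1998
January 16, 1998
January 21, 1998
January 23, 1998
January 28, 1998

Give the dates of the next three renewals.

January 30, 1998; February 4, 1998; February 6, 1998

The gap pattern 2, 5, 2, 5 repeats every 2 events.
These are the Wednesdays and Fridays of each week.
The following Friday is January 30, 1998.
The following Wednesday is February 4, 1998.
The following Friday is February 6, 1998.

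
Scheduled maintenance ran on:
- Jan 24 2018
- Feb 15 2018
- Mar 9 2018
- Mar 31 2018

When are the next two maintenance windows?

Apr 22 2018, May 14 2018

The spacing is 22, 22, 22 days — always 22 days.
Mar 31 2018 + 22 days = Apr 22 2018.
Apr 22 2018 + 22 days = May 14 2018.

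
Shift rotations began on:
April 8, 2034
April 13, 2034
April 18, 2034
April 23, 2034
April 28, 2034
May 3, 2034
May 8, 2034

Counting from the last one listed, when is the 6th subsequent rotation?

June 7, 2034

The spacing is 5, 5, 5, 5, 5, 5 days — always 5 days.
May 8, 2034 + 5 days = May 13, 2034.
May 13, 2034 + 5 days = May 18, 2034.
May 18, 2034 + 5 days = May 23, 2034.
May 23, 2034 + 5 days = May 28, 2034.
May 28, 2034 + 5 days = June 2, 2034.
June 2, 2034 + 5 days = June 7, 2034.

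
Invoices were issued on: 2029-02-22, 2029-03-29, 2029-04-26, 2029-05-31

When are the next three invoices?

2029-06-28, 2029-07-26, 2029-08-30

All Thursdays; the gaps (35, 28, 35) vary with month length.
This is the last Thursday of each month.
Last Thursday of June 2029: 2029-06-28.
Last Thursday of July 2029: 2029-07-26.
August 2029 ends with Thursday 2029-08-30.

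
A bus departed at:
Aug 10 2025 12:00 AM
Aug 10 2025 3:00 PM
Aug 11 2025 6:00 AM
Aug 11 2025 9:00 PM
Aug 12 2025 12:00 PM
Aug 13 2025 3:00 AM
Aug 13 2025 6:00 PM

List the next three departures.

The interval is a steady 15 hours (15, 15, 15, 15, 15, 15).
Aug 13 2025 6:00 PM + 15 h = Aug 14 2025 9:00 AM.
Aug 14 2025 9:00 AM + 15 h = Aug 15 2025 12:00 AM.
Aug 15 2025 12:00 AM + 15 h = Aug 15 2025 3:00 PM.

Aug 14 2025 9:00 AM, Aug 15 2025 12:00 AM, Aug 15 2025 3:00 PM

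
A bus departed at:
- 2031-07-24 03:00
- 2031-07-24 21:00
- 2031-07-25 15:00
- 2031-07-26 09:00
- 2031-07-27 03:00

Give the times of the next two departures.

2031-07-27 21:00, 2031-07-28 15:00

The interval is a steady 18 hours (18, 18, 18, 18).
2031-07-27 03:00 + 18 h = 2031-07-27 21:00.
2031-07-27 21:00 + 18 h = 2031-07-28 15:00.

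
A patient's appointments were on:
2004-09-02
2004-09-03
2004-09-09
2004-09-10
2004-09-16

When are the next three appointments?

Gaps: 1, 6, 1, 6 days — not constant, but cyclic with period 2.
The events fall on every Thursday and Friday.
The following Friday is 2004-09-17.
The following Thursday is 2004-09-23.
Next Friday: 2004-09-24.

2004-09-17, 2004-09-23, 2004-09-24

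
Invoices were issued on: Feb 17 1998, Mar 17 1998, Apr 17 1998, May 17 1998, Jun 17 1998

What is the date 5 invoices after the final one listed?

Nov 17 1998

The day-of-month is always 17 (28, 31, 30, 31 days between events).
So this recurs on the 17th of each month.
July 1998: Jul 17 1998.
August 1998: Aug 17 1998.
Next: September 1998 → Sep 17 1998.
Next: October 1998 → Oct 17 1998.
Next: November 1998 → Nov 17 1998.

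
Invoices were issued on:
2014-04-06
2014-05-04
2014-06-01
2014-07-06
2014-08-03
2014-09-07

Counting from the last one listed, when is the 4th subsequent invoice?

2015-01-04

Gaps: 28, 28, 35, 28, 35 days — a mix of 28 and 35. Every date is a Sunday.
Each is the 1st Sunday of its month.
October 2014 — 1st Sunday is 2014-10-05.
1st Sunday of November 2014: 2014-11-02.
December 2014 — 1st Sunday is 2014-12-07.
January 2015 — 1st Sunday is 2015-01-04.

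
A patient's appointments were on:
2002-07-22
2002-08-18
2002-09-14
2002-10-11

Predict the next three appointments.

Gaps between consecutive events: 27, 27, 27 days — a constant 27-day interval.
2002-10-11 + 27 days = 2002-11-07.
2002-11-07 + 27 days = 2002-12-04.
2002-12-04 + 27 days = 2002-12-31.

2002-11-07, 2002-12-04, 2002-12-31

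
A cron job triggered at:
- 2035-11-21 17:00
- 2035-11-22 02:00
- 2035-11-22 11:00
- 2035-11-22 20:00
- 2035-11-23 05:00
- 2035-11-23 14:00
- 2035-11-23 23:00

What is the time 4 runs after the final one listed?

2035-11-25 11:00

Gaps: 9, 9, 9, 9, 9, 9 hours — each event is 9 hours after the previous one.
2035-11-23 23:00 + 9 h = 2035-11-24 08:00.
2035-11-24 08:00 + 9 h = 2035-11-24 17:00.
2035-11-24 17:00 + 9 h = 2035-11-25 02:00.
2035-11-25 02:00 + 9 h = 2035-11-25 11:00.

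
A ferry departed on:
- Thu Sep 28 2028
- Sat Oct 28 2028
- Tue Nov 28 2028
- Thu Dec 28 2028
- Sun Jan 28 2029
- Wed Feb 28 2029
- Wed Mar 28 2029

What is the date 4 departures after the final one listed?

Each date is the 28th; the gaps (30, 31, 30, 31, 31, 28) track the month lengths.
The rule is the 28th of each month.
April 2029: Sat Apr 28 2029.
May 2029: Mon May 28 2029.
June 2029: Thu Jun 28 2029.
Next: July 2029 → Sat Jul 28 2029.

Sat Jul 28 2029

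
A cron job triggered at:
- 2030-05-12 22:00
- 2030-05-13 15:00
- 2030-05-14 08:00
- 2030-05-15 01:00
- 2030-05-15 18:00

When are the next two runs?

Gaps: 17, 17, 17, 17 hours — each event is 17 hours after the previous one.
2030-05-15 18:00 + 17 h = 2030-05-16 11:00.
2030-05-16 11:00 + 17 h = 2030-05-17 04:00.

2030-05-16 11:00, 2030-05-17 04:00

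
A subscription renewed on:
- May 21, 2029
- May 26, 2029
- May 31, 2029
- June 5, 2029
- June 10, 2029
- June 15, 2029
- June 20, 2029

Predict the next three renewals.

The spacing is 5, 5, 5, 5, 5, 5 days — always 5 days.
June 20, 2029 + 5 days = June 25, 2029.
June 25, 2029 + 5 days = June 30, 2029.
June 30, 2029 + 5 days = July 5, 2029.

June 25, 2029; June 30, 2029; July 5, 2029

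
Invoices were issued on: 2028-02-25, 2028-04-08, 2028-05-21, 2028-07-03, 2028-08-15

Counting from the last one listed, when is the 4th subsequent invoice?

The spacing is 43, 43, 43, 43 days — always 43 days.
2028-08-15 + 43 days = 2028-09-27.
2028-09-27 + 43 days = 2028-11-09.
2028-11-09 + 43 days = 2028-12-22.
2028-12-22 + 43 days = 2029-02-03.

2029-02-03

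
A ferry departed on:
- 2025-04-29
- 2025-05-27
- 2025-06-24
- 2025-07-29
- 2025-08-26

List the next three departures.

Every date is a Tuesday; gaps 28, 28, 35, 28 days.
Each is the last Tuesday of its month (at least one falls on the 29th or later, ruling out '4th Tuesday').
September 2025 ends with Tuesday 2025-09-30.
October 2025 ends with Tuesday 2025-10-28.
Last Tuesday of November 2025: 2025-11-25.

2025-09-30, 2025-10-28, 2025-11-25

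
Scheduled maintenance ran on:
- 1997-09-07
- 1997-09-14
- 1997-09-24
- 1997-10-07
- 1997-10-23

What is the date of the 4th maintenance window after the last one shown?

1998-01-25

Gaps: 7, 10, 13, 16 days — each gap is 3 larger than the previous one.
Next gap: 19 days. 1997-10-23 + 19 days = 1997-11-11.
Next gap: 22 days. 1997-11-11 + 22 days = 1997-12-03.
Next gap: 25 days. 1997-12-03 + 25 days = 1997-12-28.
Next gap: 28 days. 1997-12-28 + 28 days = 1998-01-25.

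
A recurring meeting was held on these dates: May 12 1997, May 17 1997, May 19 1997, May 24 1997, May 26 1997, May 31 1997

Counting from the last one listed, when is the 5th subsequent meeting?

Every event lands on a Monday or Saturday (gaps cycle 5, 2, 5, 2, 5).
So the schedule is: every Monday and Saturday.
Next Monday: Jun 2 1997.
The following Saturday is Jun 7 1997.
The following Monday is Jun 9 1997.
Next Saturday: Jun 14 1997.
The following Monday is Jun 16 1997.

Jun 16 1997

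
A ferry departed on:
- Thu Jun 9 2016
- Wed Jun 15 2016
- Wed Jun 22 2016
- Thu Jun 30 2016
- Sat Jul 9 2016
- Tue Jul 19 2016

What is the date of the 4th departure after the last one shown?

Gaps: 6, 7, 8, 9, 10 days — each gap is 1 larger than the previous one.
Next gap: 11 days. Tue Jul 19 2016 + 11 days = Sat Jul 30 2016.
Next gap: 12 days. Sat Jul 30 2016 + 12 days = Thu Aug 11 2016.
Next gap: 13 days. Thu Aug 11 2016 + 13 days = Wed Aug 24 2016.
Next gap: 14 days. Wed Aug 24 2016 + 14 days = Wed Sep 7 2016.

Wed Sep 7 2016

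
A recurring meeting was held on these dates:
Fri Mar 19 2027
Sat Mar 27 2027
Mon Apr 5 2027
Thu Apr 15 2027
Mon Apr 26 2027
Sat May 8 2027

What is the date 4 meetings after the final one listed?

Gaps: 8, 9, 10, 11, 12 days — each gap is 1 larger than the previous one.
Next gap: 13 days. Sat May 8 2027 + 13 days = Fri May 21 2027.
Next gap: 14 days. Fri May 21 2027 + 14 days = Fri Jun 4 2027.
Next gap: 15 days. Fri Jun 4 2027 + 15 days = Sat Jun 19 2027.
Next gap: 16 days. Sat Jun 19 2027 + 16 days = Mon Jul 5 2027.

Mon Jul 5 2027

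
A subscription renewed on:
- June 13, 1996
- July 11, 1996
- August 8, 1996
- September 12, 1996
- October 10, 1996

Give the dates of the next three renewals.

All dates are Thursdays, 28, 28, 35, 28 days apart.
Specifically, the 2nd Thursday of each month.
2nd Thursday of November 1996: November 14, 1996.
2nd Thursday of December 1996: December 12, 1996.
January 1997 — 2nd Thursday is January 9, 1997.

November 14, 1996; December 12, 1996; January 9, 1997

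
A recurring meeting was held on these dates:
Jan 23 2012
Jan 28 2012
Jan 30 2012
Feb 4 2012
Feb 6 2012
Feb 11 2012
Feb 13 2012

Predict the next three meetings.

Every event lands on a Monday or Saturday (gaps cycle 5, 2, 5, 2, 5, 2).
So the schedule is: every Monday and Saturday.
The following Saturday is Feb 18 2012.
The following Monday is Feb 20 2012.
Next Saturday: Feb 25 2012.

Feb 18 2012, Feb 20 2012, Feb 25 2012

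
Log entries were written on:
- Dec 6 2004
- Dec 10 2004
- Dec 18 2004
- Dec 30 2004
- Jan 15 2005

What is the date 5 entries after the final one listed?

The spacing grows by 4 each time: 4, 8, 12, 16 days.
Next gap: 20 days. Jan 15 2005 + 20 days = Feb 4 2005.
Next gap: 24 days. Feb 4 2005 + 24 days = Feb 28 2005.
Next gap: 28 days. Feb 28 2005 + 28 days = Mar 28 2005.
Next gap: 32 days. Mar 28 2005 + 32 days = Apr 29 2005.
Next gap: 36 days. Apr 29 2005 + 36 days = Jun 4 2005.

Jun 4 2005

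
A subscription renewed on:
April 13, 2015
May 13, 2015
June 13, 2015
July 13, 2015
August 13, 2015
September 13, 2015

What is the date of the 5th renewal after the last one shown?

Gaps: 30, 31, 30, 31, 31 days — not constant. Every event is on the 13th of the month.
Pattern: the 13th of each month.
October 2015: October 13, 2015.
November 2015: November 13, 2015.
Next: December 2015 → December 13, 2015.
January 2016: January 13, 2016.
Next: February 2016 → February 13, 2016.

February 13, 2016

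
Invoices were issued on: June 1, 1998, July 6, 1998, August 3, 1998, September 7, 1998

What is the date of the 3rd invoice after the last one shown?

December 7, 1998

Gaps: 35, 28, 35 days — a mix of 28 and 35. Every date is a Monday.
Each is the 1st Monday of its month.
1st Monday of October 1998: October 5, 1998.
November 1998 — 1st Monday is November 2, 1998.
1st Monday of December 1998: December 7, 1998.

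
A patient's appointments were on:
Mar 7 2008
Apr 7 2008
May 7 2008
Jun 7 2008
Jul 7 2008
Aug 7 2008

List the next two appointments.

Sep 7 2008, Oct 7 2008

Each date is the 7th; the gaps (31, 30, 31, 30, 31) track the month lengths.
The rule is the 7th of each month.
Next: September 2008 → Sep 7 2008.
Next: October 2008 → Oct 7 2008.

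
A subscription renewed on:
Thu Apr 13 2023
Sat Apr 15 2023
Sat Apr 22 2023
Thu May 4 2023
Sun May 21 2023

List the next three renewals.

Gaps: 2, 7, 12, 17 days — each gap is 5 larger than the previous one.
Next gap: 22 days. Sun May 21 2023 + 22 days = Mon Jun 12 2023.
Next gap: 27 days. Mon Jun 12 2023 + 27 days = Sun Jul 9 2023.
Next gap: 32 days. Sun Jul 9 2023 + 32 days = Thu Aug 10 2023.

Mon Jun 12 2023, Sun Jul 9 2023, Thu Aug 10 2023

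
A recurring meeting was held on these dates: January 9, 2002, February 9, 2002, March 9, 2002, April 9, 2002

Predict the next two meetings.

May 9, 2002; June 9, 2002

Gaps: 31, 28, 31 days — not constant. Every event is on the 9th of the month.
Pattern: the 9th of each month.
Next: May 2002 → May 9, 2002.
June 2002: June 9, 2002.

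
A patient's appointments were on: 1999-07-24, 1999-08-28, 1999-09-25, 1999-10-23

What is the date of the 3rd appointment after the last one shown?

2000-01-22

Gaps: 35, 28, 28 days — a mix of 28 and 35. Every date is a Saturday.
Each is the 4th Saturday of its month.
4th Saturday of November 1999: 1999-11-27.
December 1999 — 4th Saturday is 1999-12-25.
4th Saturday of January 2000: 2000-01-22.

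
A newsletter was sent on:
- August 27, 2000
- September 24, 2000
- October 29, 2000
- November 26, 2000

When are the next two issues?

December 31, 2000; January 28, 2001

These are Sundays with 28, 35, 28-day gaps.
Each is the final Sunday of its month — October 29, 2000 is past the 28th, so '4th Sunday' doesn't fit.
December 2000 ends with Sunday December 31, 2000.
Last Sunday of January 2001: January 28, 2001.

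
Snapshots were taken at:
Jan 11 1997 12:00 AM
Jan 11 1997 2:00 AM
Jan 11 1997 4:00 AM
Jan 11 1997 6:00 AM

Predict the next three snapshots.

Jan 11 1997 8:00 AM, Jan 11 1997 10:00 AM, Jan 11 1997 12:00 PM

The interval is a steady 2 hours (2, 2, 2).
Jan 11 1997 6:00 AM + 2 h = Jan 11 1997 8:00 AM.
Jan 11 1997 8:00 AM + 2 h = Jan 11 1997 10:00 AM.
Jan 11 1997 10:00 AM + 2 h = Jan 11 1997 12:00 PM.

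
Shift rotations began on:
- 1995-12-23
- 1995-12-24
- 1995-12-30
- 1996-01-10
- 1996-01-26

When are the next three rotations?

Gaps: 1, 6, 11, 16 days — each gap is 5 larger than the previous one.
Next gap: 21 days. 1996-01-26 + 21 days = 1996-02-16.
Next gap: 26 days. 1996-02-16 + 26 days = 1996-03-13.
Next gap: 31 days. 1996-03-13 + 31 days = 1996-04-13.

1996-02-16, 1996-03-13, 1996-04-13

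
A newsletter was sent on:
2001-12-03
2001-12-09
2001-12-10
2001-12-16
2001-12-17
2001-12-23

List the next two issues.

2001-12-24, 2001-12-30

Gaps: 6, 1, 6, 1, 6 days — not constant, but cyclic with period 2.
The events fall on every Monday and Sunday.
The following Monday is 2001-12-24.
The following Sunday is 2001-12-30.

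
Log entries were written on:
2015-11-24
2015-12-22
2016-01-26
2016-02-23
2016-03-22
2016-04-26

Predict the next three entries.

These are Tuesdays at 28- or 35-day spacing (28, 35, 28, 28, 35).
The pattern: 4th Tuesday of the month.
4th Tuesday of May 2016: 2016-05-24.
4th Tuesday of June 2016: 2016-06-28.
July 2016 — 4th Tuesday is 2016-07-26.

2016-05-24, 2016-06-28, 2016-07-26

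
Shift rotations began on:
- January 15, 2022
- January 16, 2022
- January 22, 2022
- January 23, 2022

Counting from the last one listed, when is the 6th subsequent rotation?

February 13, 2022

Every event lands on a Saturday or Sunday (gaps cycle 1, 6, 1).
So the schedule is: every Saturday and Sunday.
The following Saturday is January 29, 2022.
Next Sunday: January 30, 2022.
The following Saturday is February 5, 2022.
The following Sunday is February 6, 2022.
Next Saturday: February 12, 2022.
Next Sunday: February 13, 2022.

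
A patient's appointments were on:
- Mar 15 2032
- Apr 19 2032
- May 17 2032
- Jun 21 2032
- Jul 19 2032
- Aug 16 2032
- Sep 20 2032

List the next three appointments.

All dates are Mondays, 35, 28, 35, 28, 28, 35 days apart.
Specifically, the 3rd Monday of each month.
October 2032 — 3rd Monday is Oct 18 2032.
3rd Monday of November 2032: Nov 15 2032.
3rd Monday of December 2032: Dec 20 2032.

Oct 18 2032, Nov 15 2032, Dec 20 2032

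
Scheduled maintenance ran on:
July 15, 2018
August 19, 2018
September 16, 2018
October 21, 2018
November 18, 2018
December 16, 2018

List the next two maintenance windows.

All dates are Sundays, 35, 28, 35, 28, 28 days apart.
Specifically, the 3rd Sunday of each month.
3rd Sunday of January 2019: January 20, 2019.
February 2019 — 3rd Sunday is February 17, 2019.

January 20, 2019; February 17, 2019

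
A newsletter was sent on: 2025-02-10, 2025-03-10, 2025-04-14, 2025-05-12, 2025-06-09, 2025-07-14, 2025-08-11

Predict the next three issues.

2025-09-08, 2025-10-13, 2025-11-10

Gaps: 28, 35, 28, 28, 35, 28 days — a mix of 28 and 35. Every date is a Monday.
Each is the 2nd Monday of its month.
2nd Monday of September 2025: 2025-09-08.
2nd Monday of October 2025: 2025-10-13.
2nd Monday of November 2025: 2025-11-10.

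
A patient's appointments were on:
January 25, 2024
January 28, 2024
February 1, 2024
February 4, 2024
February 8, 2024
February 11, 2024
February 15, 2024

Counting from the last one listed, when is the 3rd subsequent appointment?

February 25, 2024

Gaps: 3, 4, 3, 4, 3, 4 days — not constant, but cyclic with period 2.
The events fall on every Thursday and Sunday.
The following Sunday is February 18, 2024.
Next Thursday: February 22, 2024.
The following Sunday is February 25, 2024.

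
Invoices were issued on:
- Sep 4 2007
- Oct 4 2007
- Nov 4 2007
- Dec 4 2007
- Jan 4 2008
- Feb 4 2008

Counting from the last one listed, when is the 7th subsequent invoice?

The day-of-month is always 4 (30, 31, 30, 31, 31 days between events).
So this recurs on the 4th of each month.
March 2008: Mar 4 2008.
April 2008: Apr 4 2008.
Next: May 2008 → May 4 2008.
Next: June 2008 → Jun 4 2008.
July 2008: Jul 4 2008.
August 2008: Aug 4 2008.
Next: September 2008 → Sep 4 2008.

Sep 4 2008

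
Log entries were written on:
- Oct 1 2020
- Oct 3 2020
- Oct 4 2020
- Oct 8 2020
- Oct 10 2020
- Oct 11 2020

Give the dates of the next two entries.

Oct 15 2020, Oct 17 2020

Gaps: 2, 1, 4, 2, 1 days — not constant, but cyclic with period 3.
The events fall on every Thursday, Saturday and Sunday.
The following Thursday is Oct 15 2020.
The following Saturday is Oct 17 2020.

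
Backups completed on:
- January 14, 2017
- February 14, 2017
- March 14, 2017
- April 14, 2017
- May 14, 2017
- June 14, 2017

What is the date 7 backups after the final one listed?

Gaps: 31, 28, 31, 30, 31 days — not constant. Every event is on the 14th of the month.
Pattern: the 14th of each month.
July 2017: July 14, 2017.
Next: August 2017 → August 14, 2017.
Next: September 2017 → September 14, 2017.
Next: October 2017 → October 14, 2017.
Next: November 2017 → November 14, 2017.
December 2017: December 14, 2017.
Next: January 2018 → January 14, 2018.

January 14, 2018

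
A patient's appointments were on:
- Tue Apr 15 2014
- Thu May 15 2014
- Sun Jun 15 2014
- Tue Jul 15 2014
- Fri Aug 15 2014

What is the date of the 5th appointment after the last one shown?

Thu Jan 15 2015

Each date is the 15th; the gaps (30, 31, 30, 31) track the month lengths.
The rule is the 15th of each month.
September 2014: Mon Sep 15 2014.
October 2014: Wed Oct 15 2014.
November 2014: Sat Nov 15 2014.
December 2014: Mon Dec 15 2014.
January 2015: Thu Jan 15 2015.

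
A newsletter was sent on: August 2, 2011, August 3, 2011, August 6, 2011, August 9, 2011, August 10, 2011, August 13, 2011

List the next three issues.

August 16, 2011; August 17, 2011; August 20, 2011

Every event lands on a Tuesday or Wednesday or Saturday (gaps cycle 1, 3, 3, 1, 3).
So the schedule is: every Tuesday, Wednesday and Saturday.
Next Tuesday: August 16, 2011.
The following Wednesday is August 17, 2011.
Next Saturday: August 20, 2011.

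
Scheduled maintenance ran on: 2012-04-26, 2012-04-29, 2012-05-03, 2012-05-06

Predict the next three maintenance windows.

Gaps: 3, 4, 3 days — not constant, but cyclic with period 2.
The events fall on every Thursday and Sunday.
Next Thursday: 2012-05-10.
Next Sunday: 2012-05-13.
Next Thursday: 2012-05-17.

2012-05-10, 2012-05-13, 2012-05-17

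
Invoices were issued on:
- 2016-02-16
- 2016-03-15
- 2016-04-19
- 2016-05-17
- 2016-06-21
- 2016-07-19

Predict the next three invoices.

2016-08-16, 2016-09-20, 2016-10-18

Gaps: 28, 35, 28, 35, 28 days — a mix of 28 and 35. Every date is a Tuesday.
Each is the 3rd Tuesday of its month.
3rd Tuesday of August 2016: 2016-08-16.
3rd Tuesday of September 2016: 2016-09-20.
3rd Tuesday of October 2016: 2016-10-18.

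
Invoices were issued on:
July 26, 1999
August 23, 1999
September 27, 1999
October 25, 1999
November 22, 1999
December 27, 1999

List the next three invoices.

These are Mondays at 28- or 35-day spacing (28, 35, 28, 28, 35).
The pattern: 4th Monday of the month.
4th Monday of January 2000: January 24, 2000.
4th Monday of February 2000: February 28, 2000.
4th Monday of March 2000: March 27, 2000.

January 24, 2000; February 28, 2000; March 27, 2000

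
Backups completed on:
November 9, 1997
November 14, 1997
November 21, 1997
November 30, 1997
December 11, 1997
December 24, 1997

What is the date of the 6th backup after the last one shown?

Gaps: 5, 7, 9, 11, 13 days — each gap is 2 larger than the previous one.
Next gap: 15 days. December 24, 1997 + 15 days = January 8, 1998.
Next gap: 17 days. January 8, 1998 + 17 days = January 25, 1998.
Next gap: 19 days. January 25, 1998 + 19 days = February 13, 1998.
Next gap: 21 days. February 13, 1998 + 21 days = March 6, 1998.
Next gap: 23 days. March 6, 1998 + 23 days = March 29, 1998.
Next gap: 25 days. March 29, 1998 + 25 days = April 23, 1998.

April 23, 1998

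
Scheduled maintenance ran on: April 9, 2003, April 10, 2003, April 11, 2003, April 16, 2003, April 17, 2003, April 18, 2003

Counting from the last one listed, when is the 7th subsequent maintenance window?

Every event lands on a Wednesday or Thursday or Friday (gaps cycle 1, 1, 5, 1, 1).
So the schedule is: every Wednesday, Thursday and Friday.
Next Wednesday: April 23, 2003.
Next Thursday: April 24, 2003.
The following Friday is April 25, 2003.
Next Wednesday: April 30, 2003.
Next Thursday: May 1, 2003.
The following Friday is May 2, 2003.
Next Wednesday: May 7, 2003.

May 7, 2003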